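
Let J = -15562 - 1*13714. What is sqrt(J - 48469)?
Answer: I*sqrt(77745) ≈ 278.83*I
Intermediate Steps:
J = -29276 (J = -15562 - 13714 = -29276)
sqrt(J - 48469) = sqrt(-29276 - 48469) = sqrt(-77745) = I*sqrt(77745)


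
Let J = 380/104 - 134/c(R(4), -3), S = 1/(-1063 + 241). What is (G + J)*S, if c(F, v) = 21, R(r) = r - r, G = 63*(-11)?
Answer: 379867/448812 ≈ 0.84638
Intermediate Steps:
S = -1/822 (S = 1/(-822) = -1/822 ≈ -0.0012165)
G = -693
R(r) = 0
J = -1489/546 (J = 380/104 - 134/21 = 380*(1/104) - 134*1/21 = 95/26 - 134/21 = -1489/546 ≈ -2.7271)
(G + J)*S = (-693 - 1489/546)*(-1/822) = -379867/546*(-1/822) = 379867/448812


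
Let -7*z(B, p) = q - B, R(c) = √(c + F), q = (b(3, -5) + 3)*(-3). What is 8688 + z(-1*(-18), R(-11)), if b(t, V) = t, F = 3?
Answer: 60852/7 ≈ 8693.1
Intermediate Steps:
q = -18 (q = (3 + 3)*(-3) = 6*(-3) = -18)
R(c) = √(3 + c) (R(c) = √(c + 3) = √(3 + c))
z(B, p) = 18/7 + B/7 (z(B, p) = -(-18 - B)/7 = 18/7 + B/7)
8688 + z(-1*(-18), R(-11)) = 8688 + (18/7 + (-1*(-18))/7) = 8688 + (18/7 + (⅐)*18) = 8688 + (18/7 + 18/7) = 8688 + 36/7 = 60852/7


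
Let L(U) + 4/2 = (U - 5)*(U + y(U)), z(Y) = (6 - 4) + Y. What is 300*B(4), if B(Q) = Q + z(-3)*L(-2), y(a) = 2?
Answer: 1800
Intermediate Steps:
z(Y) = 2 + Y
L(U) = -2 + (-5 + U)*(2 + U) (L(U) = -2 + (U - 5)*(U + 2) = -2 + (-5 + U)*(2 + U))
B(Q) = 2 + Q (B(Q) = Q + (2 - 3)*(-12 + (-2)**2 - 3*(-2)) = Q - (-12 + 4 + 6) = Q - 1*(-2) = Q + 2 = 2 + Q)
300*B(4) = 300*(2 + 4) = 300*6 = 1800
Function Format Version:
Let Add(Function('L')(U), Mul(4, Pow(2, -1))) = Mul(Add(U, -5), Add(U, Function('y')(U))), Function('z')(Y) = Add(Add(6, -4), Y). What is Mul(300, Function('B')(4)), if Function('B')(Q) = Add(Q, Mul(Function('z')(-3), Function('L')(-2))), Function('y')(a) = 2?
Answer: 1800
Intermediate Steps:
Function('z')(Y) = Add(2, Y)
Function('L')(U) = Add(-2, Mul(Add(-5, U), Add(2, U))) (Function('L')(U) = Add(-2, Mul(Add(U, -5), Add(U, 2))) = Add(-2, Mul(Add(-5, U), Add(2, U))))
Function('B')(Q) = Add(2, Q) (Function('B')(Q) = Add(Q, Mul(Add(2, -3), Add(-12, Pow(-2, 2), Mul(-3, -2)))) = Add(Q, Mul(-1, Add(-12, 4, 6))) = Add(Q, Mul(-1, -2)) = Add(Q, 2) = Add(2, Q))
Mul(300, Function('B')(4)) = Mul(300, Add(2, 4)) = Mul(300, 6) = 1800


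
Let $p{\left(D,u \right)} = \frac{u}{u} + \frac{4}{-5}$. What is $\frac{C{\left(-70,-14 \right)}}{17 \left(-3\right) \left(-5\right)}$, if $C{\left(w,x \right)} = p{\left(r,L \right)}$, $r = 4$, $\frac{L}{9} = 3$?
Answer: $\frac{1}{1275} \approx 0.00078431$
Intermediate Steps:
$L = 27$ ($L = 9 \cdot 3 = 27$)
$p{\left(D,u \right)} = \frac{1}{5}$ ($p{\left(D,u \right)} = 1 + 4 \left(- \frac{1}{5}\right) = 1 - \frac{4}{5} = \frac{1}{5}$)
$C{\left(w,x \right)} = \frac{1}{5}$
$\frac{C{\left(-70,-14 \right)}}{17 \left(-3\right) \left(-5\right)} = \frac{1}{5 \cdot 17 \left(-3\right) \left(-5\right)} = \frac{1}{5 \left(\left(-51\right) \left(-5\right)\right)} = \frac{1}{5 \cdot 255} = \frac{1}{5} \cdot \frac{1}{255} = \frac{1}{1275}$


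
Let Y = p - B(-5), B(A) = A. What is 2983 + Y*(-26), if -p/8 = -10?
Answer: 773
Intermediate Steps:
p = 80 (p = -8*(-10) = 80)
Y = 85 (Y = 80 - 1*(-5) = 80 + 5 = 85)
2983 + Y*(-26) = 2983 + 85*(-26) = 2983 - 2210 = 773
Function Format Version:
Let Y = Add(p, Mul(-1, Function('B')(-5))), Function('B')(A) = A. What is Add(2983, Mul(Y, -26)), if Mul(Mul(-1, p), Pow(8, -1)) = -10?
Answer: 773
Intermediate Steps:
p = 80 (p = Mul(-8, -10) = 80)
Y = 85 (Y = Add(80, Mul(-1, -5)) = Add(80, 5) = 85)
Add(2983, Mul(Y, -26)) = Add(2983, Mul(85, -26)) = Add(2983, -2210) = 773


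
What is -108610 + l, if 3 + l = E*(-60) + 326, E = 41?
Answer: -110747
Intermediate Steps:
l = -2137 (l = -3 + (41*(-60) + 326) = -3 + (-2460 + 326) = -3 - 2134 = -2137)
-108610 + l = -108610 - 2137 = -110747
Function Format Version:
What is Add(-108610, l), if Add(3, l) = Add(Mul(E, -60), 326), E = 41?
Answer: -110747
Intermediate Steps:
l = -2137 (l = Add(-3, Add(Mul(41, -60), 326)) = Add(-3, Add(-2460, 326)) = Add(-3, -2134) = -2137)
Add(-108610, l) = Add(-108610, -2137) = -110747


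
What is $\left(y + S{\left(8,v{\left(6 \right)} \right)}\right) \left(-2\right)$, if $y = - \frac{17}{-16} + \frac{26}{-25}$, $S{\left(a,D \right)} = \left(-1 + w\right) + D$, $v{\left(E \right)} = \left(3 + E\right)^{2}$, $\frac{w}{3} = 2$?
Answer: $- \frac{34409}{200} \approx -172.04$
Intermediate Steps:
$w = 6$ ($w = 3 \cdot 2 = 6$)
$S{\left(a,D \right)} = 5 + D$ ($S{\left(a,D \right)} = \left(-1 + 6\right) + D = 5 + D$)
$y = \frac{9}{400}$ ($y = \left(-17\right) \left(- \frac{1}{16}\right) + 26 \left(- \frac{1}{25}\right) = \frac{17}{16} - \frac{26}{25} = \frac{9}{400} \approx 0.0225$)
$\left(y + S{\left(8,v{\left(6 \right)} \right)}\right) \left(-2\right) = \left(\frac{9}{400} + \left(5 + \left(3 + 6\right)^{2}\right)\right) \left(-2\right) = \left(\frac{9}{400} + \left(5 + 9^{2}\right)\right) \left(-2\right) = \left(\frac{9}{400} + \left(5 + 81\right)\right) \left(-2\right) = \left(\frac{9}{400} + 86\right) \left(-2\right) = \frac{34409}{400} \left(-2\right) = - \frac{34409}{200}$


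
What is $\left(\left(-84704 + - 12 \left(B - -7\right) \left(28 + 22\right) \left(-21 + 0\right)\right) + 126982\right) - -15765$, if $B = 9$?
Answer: $259643$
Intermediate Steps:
$\left(\left(-84704 + - 12 \left(B - -7\right) \left(28 + 22\right) \left(-21 + 0\right)\right) + 126982\right) - -15765 = \left(\left(-84704 + - 12 \left(9 - -7\right) \left(28 + 22\right) \left(-21 + 0\right)\right) + 126982\right) - -15765 = \left(\left(-84704 + - 12 \left(9 + 7\right) 50 \left(-21\right)\right) + 126982\right) + 15765 = \left(\left(-84704 + \left(-12\right) 16 \left(-1050\right)\right) + 126982\right) + 15765 = \left(\left(-84704 - -201600\right) + 126982\right) + 15765 = \left(\left(-84704 + 201600\right) + 126982\right) + 15765 = \left(116896 + 126982\right) + 15765 = 243878 + 15765 = 259643$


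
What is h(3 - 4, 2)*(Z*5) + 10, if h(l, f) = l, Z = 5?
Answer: -15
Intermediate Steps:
h(3 - 4, 2)*(Z*5) + 10 = (3 - 4)*(5*5) + 10 = -1*25 + 10 = -25 + 10 = -15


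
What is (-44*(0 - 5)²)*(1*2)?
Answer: -2200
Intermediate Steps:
(-44*(0 - 5)²)*(1*2) = -44*(-5)²*2 = -44*25*2 = -1100*2 = -2200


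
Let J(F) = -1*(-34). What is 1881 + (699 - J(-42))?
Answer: 2546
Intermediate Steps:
J(F) = 34
1881 + (699 - J(-42)) = 1881 + (699 - 1*34) = 1881 + (699 - 34) = 1881 + 665 = 2546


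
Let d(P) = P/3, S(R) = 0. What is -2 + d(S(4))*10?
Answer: -2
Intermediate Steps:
d(P) = P/3 (d(P) = P*(⅓) = P/3)
-2 + d(S(4))*10 = -2 + ((⅓)*0)*10 = -2 + 0*10 = -2 + 0 = -2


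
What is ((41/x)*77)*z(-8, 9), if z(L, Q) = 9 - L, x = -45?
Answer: -53669/45 ≈ -1192.6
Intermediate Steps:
((41/x)*77)*z(-8, 9) = ((41/(-45))*77)*(9 - 1*(-8)) = ((41*(-1/45))*77)*(9 + 8) = -41/45*77*17 = -3157/45*17 = -53669/45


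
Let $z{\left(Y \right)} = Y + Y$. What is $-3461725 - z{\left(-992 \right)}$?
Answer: $-3459741$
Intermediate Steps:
$z{\left(Y \right)} = 2 Y$
$-3461725 - z{\left(-992 \right)} = -3461725 - 2 \left(-992\right) = -3461725 - -1984 = -3461725 + 1984 = -3459741$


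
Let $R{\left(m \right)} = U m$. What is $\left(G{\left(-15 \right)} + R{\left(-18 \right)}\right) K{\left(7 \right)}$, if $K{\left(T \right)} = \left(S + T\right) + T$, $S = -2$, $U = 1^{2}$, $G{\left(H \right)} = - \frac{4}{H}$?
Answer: $- \frac{1064}{5} \approx -212.8$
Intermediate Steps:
$U = 1$
$K{\left(T \right)} = -2 + 2 T$ ($K{\left(T \right)} = \left(-2 + T\right) + T = -2 + 2 T$)
$R{\left(m \right)} = m$ ($R{\left(m \right)} = 1 m = m$)
$\left(G{\left(-15 \right)} + R{\left(-18 \right)}\right) K{\left(7 \right)} = \left(- \frac{4}{-15} - 18\right) \left(-2 + 2 \cdot 7\right) = \left(\left(-4\right) \left(- \frac{1}{15}\right) - 18\right) \left(-2 + 14\right) = \left(\frac{4}{15} - 18\right) 12 = \left(- \frac{266}{15}\right) 12 = - \frac{1064}{5}$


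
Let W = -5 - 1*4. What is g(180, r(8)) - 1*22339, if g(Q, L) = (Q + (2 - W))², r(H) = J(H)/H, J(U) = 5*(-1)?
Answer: 14142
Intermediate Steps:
W = -9 (W = -5 - 4 = -9)
J(U) = -5
r(H) = -5/H
g(Q, L) = (11 + Q)² (g(Q, L) = (Q + (2 - 1*(-9)))² = (Q + (2 + 9))² = (Q + 11)² = (11 + Q)²)
g(180, r(8)) - 1*22339 = (11 + 180)² - 1*22339 = 191² - 22339 = 36481 - 22339 = 14142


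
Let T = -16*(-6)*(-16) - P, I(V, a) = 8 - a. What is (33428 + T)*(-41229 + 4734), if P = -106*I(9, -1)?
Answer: -1198714770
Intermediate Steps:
P = -954 (P = -106*(8 - 1*(-1)) = -106*(8 + 1) = -106*9 = -954)
T = -582 (T = -16*(-6)*(-16) - 1*(-954) = 96*(-16) + 954 = -1536 + 954 = -582)
(33428 + T)*(-41229 + 4734) = (33428 - 582)*(-41229 + 4734) = 32846*(-36495) = -1198714770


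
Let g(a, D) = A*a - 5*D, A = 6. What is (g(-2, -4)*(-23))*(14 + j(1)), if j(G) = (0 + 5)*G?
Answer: -3496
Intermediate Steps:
g(a, D) = -5*D + 6*a (g(a, D) = 6*a - 5*D = -5*D + 6*a)
j(G) = 5*G
(g(-2, -4)*(-23))*(14 + j(1)) = ((-5*(-4) + 6*(-2))*(-23))*(14 + 5*1) = ((20 - 12)*(-23))*(14 + 5) = (8*(-23))*19 = -184*19 = -3496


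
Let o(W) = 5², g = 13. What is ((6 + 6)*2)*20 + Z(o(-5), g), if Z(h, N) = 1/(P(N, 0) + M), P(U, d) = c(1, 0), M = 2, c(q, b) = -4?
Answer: 959/2 ≈ 479.50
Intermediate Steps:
P(U, d) = -4
o(W) = 25
Z(h, N) = -½ (Z(h, N) = 1/(-4 + 2) = 1/(-2) = -½)
((6 + 6)*2)*20 + Z(o(-5), g) = ((6 + 6)*2)*20 - ½ = (12*2)*20 - ½ = 24*20 - ½ = 480 - ½ = 959/2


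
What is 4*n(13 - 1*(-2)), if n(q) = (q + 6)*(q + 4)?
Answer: 1596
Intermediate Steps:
n(q) = (4 + q)*(6 + q) (n(q) = (6 + q)*(4 + q) = (4 + q)*(6 + q))
4*n(13 - 1*(-2)) = 4*(24 + (13 - 1*(-2))² + 10*(13 - 1*(-2))) = 4*(24 + (13 + 2)² + 10*(13 + 2)) = 4*(24 + 15² + 10*15) = 4*(24 + 225 + 150) = 4*399 = 1596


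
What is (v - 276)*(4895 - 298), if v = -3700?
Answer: -18277672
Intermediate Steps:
(v - 276)*(4895 - 298) = (-3700 - 276)*(4895 - 298) = -3976*4597 = -18277672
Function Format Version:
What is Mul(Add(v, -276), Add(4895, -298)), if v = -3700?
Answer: -18277672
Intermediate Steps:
Mul(Add(v, -276), Add(4895, -298)) = Mul(Add(-3700, -276), Add(4895, -298)) = Mul(-3976, 4597) = -18277672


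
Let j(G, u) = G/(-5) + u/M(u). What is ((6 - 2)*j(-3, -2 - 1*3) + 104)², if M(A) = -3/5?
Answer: 4393216/225 ≈ 19525.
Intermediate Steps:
M(A) = -⅗ (M(A) = -3*⅕ = -⅗)
j(G, u) = -5*u/3 - G/5 (j(G, u) = G/(-5) + u/(-⅗) = G*(-⅕) + u*(-5/3) = -G/5 - 5*u/3 = -5*u/3 - G/5)
((6 - 2)*j(-3, -2 - 1*3) + 104)² = ((6 - 2)*(-5*(-2 - 1*3)/3 - ⅕*(-3)) + 104)² = (4*(-5*(-2 - 3)/3 + ⅗) + 104)² = (4*(-5/3*(-5) + ⅗) + 104)² = (4*(25/3 + ⅗) + 104)² = (4*(134/15) + 104)² = (536/15 + 104)² = (2096/15)² = 4393216/225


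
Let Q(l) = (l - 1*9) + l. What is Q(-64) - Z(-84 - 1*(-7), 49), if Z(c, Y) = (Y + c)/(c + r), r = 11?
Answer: -4535/33 ≈ -137.42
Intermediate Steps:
Q(l) = -9 + 2*l (Q(l) = (l - 9) + l = (-9 + l) + l = -9 + 2*l)
Z(c, Y) = (Y + c)/(11 + c) (Z(c, Y) = (Y + c)/(c + 11) = (Y + c)/(11 + c))
Q(-64) - Z(-84 - 1*(-7), 49) = (-9 + 2*(-64)) - (49 + (-84 - 1*(-7)))/(11 + (-84 - 1*(-7))) = (-9 - 128) - (49 + (-84 + 7))/(11 + (-84 + 7)) = -137 - (49 - 77)/(11 - 77) = -137 - (-28)/(-66) = -137 - (-1)*(-28)/66 = -137 - 1*14/33 = -137 - 14/33 = -4535/33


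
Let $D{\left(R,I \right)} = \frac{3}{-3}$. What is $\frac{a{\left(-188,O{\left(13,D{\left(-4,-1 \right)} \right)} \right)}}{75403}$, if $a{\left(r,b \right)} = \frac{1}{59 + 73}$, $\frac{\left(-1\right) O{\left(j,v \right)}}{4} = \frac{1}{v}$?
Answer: $\frac{1}{9953196} \approx 1.0047 \cdot 10^{-7}$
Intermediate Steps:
$D{\left(R,I \right)} = -1$ ($D{\left(R,I \right)} = 3 \left(- \frac{1}{3}\right) = -1$)
$O{\left(j,v \right)} = - \frac{4}{v}$
$a{\left(r,b \right)} = \frac{1}{132}$
$\frac{a{\left(-188,O{\left(13,D{\left(-4,-1 \right)} \right)} \right)}}{75403} = \frac{1}{132 \cdot 75403} = \frac{1}{132} \cdot \frac{1}{75403} = \frac{1}{9953196}$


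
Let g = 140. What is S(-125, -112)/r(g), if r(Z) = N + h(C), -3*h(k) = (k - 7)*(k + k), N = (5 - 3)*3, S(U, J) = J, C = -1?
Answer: -168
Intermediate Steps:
N = 6 (N = 2*3 = 6)
h(k) = -2*k*(-7 + k)/3 (h(k) = -(k - 7)*(k + k)/3 = -(-7 + k)*2*k/3 = -2*k*(-7 + k)/3)
r(Z) = 2/3 (r(Z) = 6 + (2/3)*(-1)*(7 - 1*(-1)) = 6 + (2/3)*(-1)*(7 + 1) = 6 + (2/3)*(-1)*8 = 6 - 16/3 = 2/3)
S(-125, -112)/r(g) = -112/2/3 = -112*3/2 = -168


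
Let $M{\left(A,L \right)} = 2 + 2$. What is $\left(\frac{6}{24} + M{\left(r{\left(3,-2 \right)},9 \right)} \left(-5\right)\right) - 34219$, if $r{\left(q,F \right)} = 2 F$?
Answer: $- \frac{136955}{4} \approx -34239.0$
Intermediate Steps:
$M{\left(A,L \right)} = 4$
$\left(\frac{6}{24} + M{\left(r{\left(3,-2 \right)},9 \right)} \left(-5\right)\right) - 34219 = \left(\frac{6}{24} + 4 \left(-5\right)\right) - 34219 = \left(6 \cdot \frac{1}{24} - 20\right) - 34219 = \left(\frac{1}{4} - 20\right) - 34219 = - \frac{79}{4} - 34219 = - \frac{136955}{4}$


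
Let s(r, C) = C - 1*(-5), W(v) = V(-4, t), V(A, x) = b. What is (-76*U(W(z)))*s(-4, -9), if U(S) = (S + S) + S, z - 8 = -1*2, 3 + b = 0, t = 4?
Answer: -2736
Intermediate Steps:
b = -3 (b = -3 + 0 = -3)
z = 6 (z = 8 - 1*2 = 8 - 2 = 6)
V(A, x) = -3
W(v) = -3
s(r, C) = 5 + C (s(r, C) = C + 5 = 5 + C)
U(S) = 3*S (U(S) = 2*S + S = 3*S)
(-76*U(W(z)))*s(-4, -9) = (-228*(-3))*(5 - 9) = -76*(-9)*(-4) = 684*(-4) = -2736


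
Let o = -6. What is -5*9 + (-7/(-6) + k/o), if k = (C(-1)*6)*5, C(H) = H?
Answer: -233/6 ≈ -38.833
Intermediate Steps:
k = -30 (k = -1*6*5 = -6*5 = -30)
-5*9 + (-7/(-6) + k/o) = -5*9 + (-7/(-6) - 30/(-6)) = -45 + (-7*(-1/6) - 30*(-1/6)) = -45 + (7/6 + 5) = -45 + 37/6 = -233/6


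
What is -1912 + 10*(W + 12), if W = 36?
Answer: -1432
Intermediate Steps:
-1912 + 10*(W + 12) = -1912 + 10*(36 + 12) = -1912 + 10*48 = -1912 + 480 = -1432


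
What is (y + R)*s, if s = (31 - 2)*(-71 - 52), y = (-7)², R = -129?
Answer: 285360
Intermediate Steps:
y = 49
s = -3567 (s = 29*(-123) = -3567)
(y + R)*s = (49 - 129)*(-3567) = -80*(-3567) = 285360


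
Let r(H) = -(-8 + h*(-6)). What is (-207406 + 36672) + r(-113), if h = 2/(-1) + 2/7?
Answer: -1195154/7 ≈ -1.7074e+5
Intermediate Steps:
h = -12/7 (h = 2*(-1) + 2*(1/7) = -2 + 2/7 = -12/7 ≈ -1.7143)
r(H) = -16/7 (r(H) = -(-8 - 12/7*(-6)) = -(-8 + 72/7) = -1*16/7 = -16/7)
(-207406 + 36672) + r(-113) = (-207406 + 36672) - 16/7 = -170734 - 16/7 = -1195154/7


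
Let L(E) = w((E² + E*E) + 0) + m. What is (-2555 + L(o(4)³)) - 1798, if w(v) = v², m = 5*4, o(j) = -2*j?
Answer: 274877902611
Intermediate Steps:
m = 20
L(E) = 20 + 4*E⁴ (L(E) = ((E² + E*E) + 0)² + 20 = ((E² + E²) + 0)² + 20 = (2*E² + 0)² + 20 = (2*E²)² + 20 = 4*E⁴ + 20 = 20 + 4*E⁴)
(-2555 + L(o(4)³)) - 1798 = (-2555 + (20 + 4*((-2*4)³)⁴)) - 1798 = (-2555 + (20 + 4*((-8)³)⁴)) - 1798 = (-2555 + (20 + 4*(-512)⁴)) - 1798 = (-2555 + (20 + 4*68719476736)) - 1798 = (-2555 + (20 + 274877906944)) - 1798 = (-2555 + 274877906964) - 1798 = 274877904409 - 1798 = 274877902611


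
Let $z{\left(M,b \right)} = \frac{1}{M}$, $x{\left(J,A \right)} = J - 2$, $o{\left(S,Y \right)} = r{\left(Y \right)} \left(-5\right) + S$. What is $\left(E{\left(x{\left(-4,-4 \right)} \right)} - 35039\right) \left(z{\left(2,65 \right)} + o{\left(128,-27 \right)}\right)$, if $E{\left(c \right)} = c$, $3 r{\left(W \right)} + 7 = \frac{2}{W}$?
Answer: $- \frac{796467715}{162} \approx -4.9165 \cdot 10^{6}$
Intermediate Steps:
$r{\left(W \right)} = - \frac{7}{3} + \frac{2}{3 W}$ ($r{\left(W \right)} = - \frac{7}{3} + \frac{2 \frac{1}{W}}{3} = - \frac{7}{3} + \frac{2}{3 W}$)
$o{\left(S,Y \right)} = S - \frac{5 \left(2 - 7 Y\right)}{3 Y}$ ($o{\left(S,Y \right)} = \frac{2 - 7 Y}{3 Y} \left(-5\right) + S = - \frac{5 \left(2 - 7 Y\right)}{3 Y} + S = S - \frac{5 \left(2 - 7 Y\right)}{3 Y}$)
$x{\left(J,A \right)} = -2 + J$
$\left(E{\left(x{\left(-4,-4 \right)} \right)} - 35039\right) \left(z{\left(2,65 \right)} + o{\left(128,-27 \right)}\right) = \left(\left(-2 - 4\right) - 35039\right) \left(\frac{1}{2} + \left(\frac{35}{3} + 128 - \frac{10}{3 \left(-27\right)}\right)\right) = \left(-6 - 35039\right) \left(\frac{1}{2} + \left(\frac{35}{3} + 128 - - \frac{10}{81}\right)\right) = - 35045 \left(\frac{1}{2} + \left(\frac{35}{3} + 128 + \frac{10}{81}\right)\right) = - 35045 \left(\frac{1}{2} + \frac{11323}{81}\right) = \left(-35045\right) \frac{22727}{162} = - \frac{796467715}{162}$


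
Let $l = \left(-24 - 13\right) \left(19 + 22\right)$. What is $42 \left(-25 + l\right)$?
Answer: $-64764$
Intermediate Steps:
$l = -1517$ ($l = \left(-37\right) 41 = -1517$)
$42 \left(-25 + l\right) = 42 \left(-25 - 1517\right) = 42 \left(-1542\right) = -64764$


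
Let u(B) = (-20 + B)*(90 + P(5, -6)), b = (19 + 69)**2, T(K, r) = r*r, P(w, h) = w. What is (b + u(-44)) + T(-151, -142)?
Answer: 21828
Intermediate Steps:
T(K, r) = r**2
b = 7744 (b = 88**2 = 7744)
u(B) = -1900 + 95*B (u(B) = (-20 + B)*(90 + 5) = (-20 + B)*95 = -1900 + 95*B)
(b + u(-44)) + T(-151, -142) = (7744 + (-1900 + 95*(-44))) + (-142)**2 = (7744 + (-1900 - 4180)) + 20164 = (7744 - 6080) + 20164 = 1664 + 20164 = 21828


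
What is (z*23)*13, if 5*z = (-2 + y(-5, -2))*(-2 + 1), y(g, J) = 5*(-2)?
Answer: 3588/5 ≈ 717.60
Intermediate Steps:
y(g, J) = -10
z = 12/5 (z = ((-2 - 10)*(-2 + 1))/5 = (-12*(-1))/5 = (1/5)*12 = 12/5 ≈ 2.4000)
(z*23)*13 = ((12/5)*23)*13 = (276/5)*13 = 3588/5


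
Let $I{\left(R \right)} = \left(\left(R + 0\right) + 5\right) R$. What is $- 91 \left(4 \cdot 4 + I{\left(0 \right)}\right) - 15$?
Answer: $-1471$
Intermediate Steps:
$I{\left(R \right)} = R \left(5 + R\right)$ ($I{\left(R \right)} = \left(R + 5\right) R = \left(5 + R\right) R = R \left(5 + R\right)$)
$- 91 \left(4 \cdot 4 + I{\left(0 \right)}\right) - 15 = - 91 \left(4 \cdot 4 + 0 \left(5 + 0\right)\right) - 15 = - 91 \left(16 + 0 \cdot 5\right) - 15 = - 91 \left(16 + 0\right) - 15 = \left(-91\right) 16 - 15 = -1456 - 15 = -1471$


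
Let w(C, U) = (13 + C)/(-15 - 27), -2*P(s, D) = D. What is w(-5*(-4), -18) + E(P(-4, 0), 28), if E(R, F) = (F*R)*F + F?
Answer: 381/14 ≈ 27.214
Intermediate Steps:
P(s, D) = -D/2
E(R, F) = F + R*F**2 (E(R, F) = R*F**2 + F = F + R*F**2)
w(C, U) = -13/42 - C/42 (w(C, U) = (13 + C)/(-42) = (13 + C)*(-1/42) = -13/42 - C/42)
w(-5*(-4), -18) + E(P(-4, 0), 28) = (-13/42 - (-5)*(-4)/42) + 28*(1 + 28*(-1/2*0)) = (-13/42 - 1/42*20) + 28*(1 + 28*0) = (-13/42 - 10/21) + 28*(1 + 0) = -11/14 + 28*1 = -11/14 + 28 = 381/14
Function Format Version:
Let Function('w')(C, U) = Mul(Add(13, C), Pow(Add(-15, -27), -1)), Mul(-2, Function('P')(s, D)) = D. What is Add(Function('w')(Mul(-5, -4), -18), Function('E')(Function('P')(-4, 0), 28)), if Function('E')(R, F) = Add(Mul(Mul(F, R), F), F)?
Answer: Rational(381, 14) ≈ 27.214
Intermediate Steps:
Function('P')(s, D) = Mul(Rational(-1, 2), D)
Function('E')(R, F) = Add(F, Mul(R, Pow(F, 2))) (Function('E')(R, F) = Add(Mul(R, Pow(F, 2)), F) = Add(F, Mul(R, Pow(F, 2))))
Function('w')(C, U) = Add(Rational(-13, 42), Mul(Rational(-1, 42), C)) (Function('w')(C, U) = Mul(Add(13, C), Pow(-42, -1)) = Mul(Add(13, C), Rational(-1, 42)) = Add(Rational(-13, 42), Mul(Rational(-1, 42), C)))
Add(Function('w')(Mul(-5, -4), -18), Function('E')(Function('P')(-4, 0), 28)) = Add(Add(Rational(-13, 42), Mul(Rational(-1, 42), Mul(-5, -4))), Mul(28, Add(1, Mul(28, Mul(Rational(-1, 2), 0))))) = Add(Add(Rational(-13, 42), Mul(Rational(-1, 42), 20)), Mul(28, Add(1, Mul(28, 0)))) = Add(Add(Rational(-13, 42), Rational(-10, 21)), Mul(28, Add(1, 0))) = Add(Rational(-11, 14), Mul(28, 1)) = Add(Rational(-11, 14), 28) = Rational(381, 14)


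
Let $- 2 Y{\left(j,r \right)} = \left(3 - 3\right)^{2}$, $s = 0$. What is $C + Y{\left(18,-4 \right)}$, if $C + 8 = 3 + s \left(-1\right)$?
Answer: $-5$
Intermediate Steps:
$Y{\left(j,r \right)} = 0$ ($Y{\left(j,r \right)} = - \frac{\left(3 - 3\right)^{2}}{2} = - \frac{0^{2}}{2} = \left(- \frac{1}{2}\right) 0 = 0$)
$C = -5$ ($C = -8 + \left(3 + 0 \left(-1\right)\right) = -8 + \left(3 + 0\right) = -8 + 3 = -5$)
$C + Y{\left(18,-4 \right)} = -5 + 0 = -5$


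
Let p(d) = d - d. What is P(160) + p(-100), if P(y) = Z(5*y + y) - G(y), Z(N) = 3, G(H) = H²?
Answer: -25597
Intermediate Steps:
p(d) = 0
P(y) = 3 - y²
P(160) + p(-100) = (3 - 1*160²) + 0 = (3 - 1*25600) + 0 = (3 - 25600) + 0 = -25597 + 0 = -25597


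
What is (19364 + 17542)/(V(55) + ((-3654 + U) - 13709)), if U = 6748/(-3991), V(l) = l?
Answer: -73645923/34541488 ≈ -2.1321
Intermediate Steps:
U = -6748/3991 (U = 6748*(-1/3991) = -6748/3991 ≈ -1.6908)
(19364 + 17542)/(V(55) + ((-3654 + U) - 13709)) = (19364 + 17542)/(55 + ((-3654 - 6748/3991) - 13709)) = 36906/(55 + (-14589862/3991 - 13709)) = 36906/(55 - 69302481/3991) = 36906/(-69082976/3991) = 36906*(-3991/69082976) = -73645923/34541488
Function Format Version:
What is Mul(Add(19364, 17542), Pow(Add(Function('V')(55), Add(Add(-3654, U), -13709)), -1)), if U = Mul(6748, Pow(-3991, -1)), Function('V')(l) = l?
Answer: Rational(-73645923, 34541488) ≈ -2.1321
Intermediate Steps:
U = Rational(-6748, 3991) (U = Mul(6748, Rational(-1, 3991)) = Rational(-6748, 3991) ≈ -1.6908)
Mul(Add(19364, 17542), Pow(Add(Function('V')(55), Add(Add(-3654, U), -13709)), -1)) = Mul(Add(19364, 17542), Pow(Add(55, Add(Add(-3654, Rational(-6748, 3991)), -13709)), -1)) = Mul(36906, Pow(Add(55, Add(Rational(-14589862, 3991), -13709)), -1)) = Mul(36906, Pow(Add(55, Rational(-69302481, 3991)), -1)) = Mul(36906, Pow(Rational(-69082976, 3991), -1)) = Mul(36906, Rational(-3991, 69082976)) = Rational(-73645923, 34541488)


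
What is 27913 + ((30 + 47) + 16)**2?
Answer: 36562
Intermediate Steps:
27913 + ((30 + 47) + 16)**2 = 27913 + (77 + 16)**2 = 27913 + 93**2 = 27913 + 8649 = 36562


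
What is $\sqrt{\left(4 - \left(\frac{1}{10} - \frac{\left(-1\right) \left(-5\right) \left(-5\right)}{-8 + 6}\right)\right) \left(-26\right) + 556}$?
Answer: $\frac{18 \sqrt{10}}{5} \approx 11.384$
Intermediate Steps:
$\sqrt{\left(4 - \left(\frac{1}{10} - \frac{\left(-1\right) \left(-5\right) \left(-5\right)}{-8 + 6}\right)\right) \left(-26\right) + 556} = \sqrt{\left(4 - \left(\frac{1}{10} - \frac{5 \left(-5\right)}{-2}\right)\right) \left(-26\right) + 556} = \sqrt{\left(4 - - \frac{62}{5}\right) \left(-26\right) + 556} = \sqrt{\left(4 + \left(- \frac{1}{10} + \frac{25}{2}\right)\right) \left(-26\right) + 556} = \sqrt{\left(4 + \frac{62}{5}\right) \left(-26\right) + 556} = \sqrt{\frac{82}{5} \left(-26\right) + 556} = \sqrt{- \frac{2132}{5} + 556} = \sqrt{\frac{648}{5}} = \frac{18 \sqrt{10}}{5}$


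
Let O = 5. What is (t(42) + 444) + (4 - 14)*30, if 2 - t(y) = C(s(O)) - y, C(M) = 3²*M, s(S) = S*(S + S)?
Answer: -262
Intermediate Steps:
s(S) = 2*S² (s(S) = S*(2*S) = 2*S²)
C(M) = 9*M
t(y) = -448 + y (t(y) = 2 - (9*(2*5²) - y) = 2 - (9*(2*25) - y) = 2 - (9*50 - y) = 2 - (450 - y) = 2 + (-450 + y) = -448 + y)
(t(42) + 444) + (4 - 14)*30 = ((-448 + 42) + 444) + (4 - 14)*30 = (-406 + 444) - 10*30 = 38 - 300 = -262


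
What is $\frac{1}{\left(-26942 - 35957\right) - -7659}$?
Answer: $- \frac{1}{55240} \approx -1.8103 \cdot 10^{-5}$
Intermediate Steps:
$\frac{1}{\left(-26942 - 35957\right) - -7659} = \frac{1}{\left(-26942 - 35957\right) + 7659} = \frac{1}{-62899 + 7659} = \frac{1}{-55240} = - \frac{1}{55240}$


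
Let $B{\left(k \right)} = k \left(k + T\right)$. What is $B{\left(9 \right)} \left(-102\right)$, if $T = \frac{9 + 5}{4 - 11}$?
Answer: $-6426$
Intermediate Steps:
$T = -2$ ($T = \frac{14}{-7} = 14 \left(- \frac{1}{7}\right) = -2$)
$B{\left(k \right)} = k \left(-2 + k\right)$ ($B{\left(k \right)} = k \left(k - 2\right) = k \left(-2 + k\right)$)
$B{\left(9 \right)} \left(-102\right) = 9 \left(-2 + 9\right) \left(-102\right) = 9 \cdot 7 \left(-102\right) = 63 \left(-102\right) = -6426$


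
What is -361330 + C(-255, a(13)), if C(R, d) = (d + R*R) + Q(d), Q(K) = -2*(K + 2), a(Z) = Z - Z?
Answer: -296309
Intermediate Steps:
a(Z) = 0
Q(K) = -4 - 2*K (Q(K) = -2*(2 + K) = -4 - 2*K)
C(R, d) = -4 + R**2 - d (C(R, d) = (d + R*R) + (-4 - 2*d) = (d + R**2) + (-4 - 2*d) = -4 + R**2 - d)
-361330 + C(-255, a(13)) = -361330 + (-4 + (-255)**2 - 1*0) = -361330 + (-4 + 65025 + 0) = -361330 + 65021 = -296309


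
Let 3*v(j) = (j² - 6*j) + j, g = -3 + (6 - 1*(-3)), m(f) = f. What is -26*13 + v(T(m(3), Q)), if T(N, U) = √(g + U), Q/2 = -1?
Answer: -340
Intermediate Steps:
Q = -2 (Q = 2*(-1) = -2)
g = 6 (g = -3 + (6 + 3) = -3 + 9 = 6)
T(N, U) = √(6 + U)
v(j) = -5*j/3 + j²/3 (v(j) = ((j² - 6*j) + j)/3 = (j² - 5*j)/3 = -5*j/3 + j²/3)
-26*13 + v(T(m(3), Q)) = -26*13 + √(6 - 2)*(-5 + √(6 - 2))/3 = -338 + √4*(-5 + √4)/3 = -338 + (⅓)*2*(-5 + 2) = -338 + (⅓)*2*(-3) = -338 - 2 = -340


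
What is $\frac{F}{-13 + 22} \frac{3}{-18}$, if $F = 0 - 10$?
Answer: $\frac{5}{27} \approx 0.18519$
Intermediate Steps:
$F = -10$ ($F = 0 - 10 = -10$)
$\frac{F}{-13 + 22} \frac{3}{-18} = \frac{1}{-13 + 22} \left(-10\right) \frac{3}{-18} = \frac{1}{9} \left(-10\right) 3 \left(- \frac{1}{18}\right) = \frac{1}{9} \left(-10\right) \left(- \frac{1}{6}\right) = \left(- \frac{10}{9}\right) \left(- \frac{1}{6}\right) = \frac{5}{27}$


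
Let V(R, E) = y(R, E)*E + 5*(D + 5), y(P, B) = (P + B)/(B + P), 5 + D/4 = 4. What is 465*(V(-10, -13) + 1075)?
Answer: 496155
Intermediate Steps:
D = -4 (D = -20 + 4*4 = -20 + 16 = -4)
y(P, B) = 1 (y(P, B) = (B + P)/(B + P) = 1)
V(R, E) = 5 + E (V(R, E) = 1*E + 5*(-4 + 5) = E + 5*1 = E + 5 = 5 + E)
465*(V(-10, -13) + 1075) = 465*((5 - 13) + 1075) = 465*(-8 + 1075) = 465*1067 = 496155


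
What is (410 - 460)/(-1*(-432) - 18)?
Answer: -25/207 ≈ -0.12077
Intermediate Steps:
(410 - 460)/(-1*(-432) - 18) = -50/(432 - 18) = -50/414 = -50*1/414 = -25/207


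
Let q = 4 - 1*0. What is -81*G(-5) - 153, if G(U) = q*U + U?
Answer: 1872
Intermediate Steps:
q = 4 (q = 4 + 0 = 4)
G(U) = 5*U (G(U) = 4*U + U = 5*U)
-81*G(-5) - 153 = -405*(-5) - 153 = -81*(-25) - 153 = 2025 - 153 = 1872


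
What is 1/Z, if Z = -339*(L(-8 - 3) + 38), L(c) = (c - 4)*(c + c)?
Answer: -1/124752 ≈ -8.0159e-6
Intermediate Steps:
L(c) = 2*c*(-4 + c) (L(c) = (-4 + c)*(2*c) = 2*c*(-4 + c))
Z = -124752 (Z = -339*(2*(-8 - 3)*(-4 + (-8 - 3)) + 38) = -339*(2*(-11)*(-4 - 11) + 38) = -339*(2*(-11)*(-15) + 38) = -339*(330 + 38) = -339*368 = -124752)
1/Z = 1/(-124752) = -1/124752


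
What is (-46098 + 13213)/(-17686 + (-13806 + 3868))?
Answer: 32885/27624 ≈ 1.1905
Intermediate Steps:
(-46098 + 13213)/(-17686 + (-13806 + 3868)) = -32885/(-17686 - 9938) = -32885/(-27624) = -32885*(-1/27624) = 32885/27624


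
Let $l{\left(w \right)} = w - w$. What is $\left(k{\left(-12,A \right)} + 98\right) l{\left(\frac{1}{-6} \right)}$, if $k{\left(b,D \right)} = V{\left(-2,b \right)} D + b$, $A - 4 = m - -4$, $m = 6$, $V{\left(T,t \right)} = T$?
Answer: $0$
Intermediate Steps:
$A = 14$ ($A = 4 + \left(6 - -4\right) = 4 + \left(6 + 4\right) = 4 + 10 = 14$)
$k{\left(b,D \right)} = b - 2 D$ ($k{\left(b,D \right)} = - 2 D + b = b - 2 D$)
$l{\left(w \right)} = 0$
$\left(k{\left(-12,A \right)} + 98\right) l{\left(\frac{1}{-6} \right)} = \left(\left(-12 - 28\right) + 98\right) 0 = \left(-40 + 98\right) 0 = 58 \cdot 0 = 0$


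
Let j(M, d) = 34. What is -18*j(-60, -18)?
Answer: -612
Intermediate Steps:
-18*j(-60, -18) = -18*34 = -612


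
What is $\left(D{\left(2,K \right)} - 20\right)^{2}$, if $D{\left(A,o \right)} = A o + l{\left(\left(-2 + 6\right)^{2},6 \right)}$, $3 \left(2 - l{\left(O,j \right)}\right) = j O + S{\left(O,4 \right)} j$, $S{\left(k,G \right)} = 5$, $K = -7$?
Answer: $5476$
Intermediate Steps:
$l{\left(O,j \right)} = 2 - \frac{5 j}{3} - \frac{O j}{3}$ ($l{\left(O,j \right)} = 2 - \frac{j O + 5 j}{3} = 2 - \frac{O j + 5 j}{3} = 2 - \frac{5 j + O j}{3} = 2 - \left(\frac{5 j}{3} + \frac{O j}{3}\right) = 2 - \frac{5 j}{3} - \frac{O j}{3}$)
$D{\left(A,o \right)} = -40 + A o$ ($D{\left(A,o \right)} = A o - \left(8 + \frac{1}{3} \left(-2 + 6\right)^{2} \cdot 6\right) = A o - \left(8 + \frac{1}{3} \cdot 4^{2} \cdot 6\right) = A o - \left(8 + 32\right) = A o - 40 = -40 + A o$)
$\left(D{\left(2,K \right)} - 20\right)^{2} = \left(\left(-40 + 2 \left(-7\right)\right) - 20\right)^{2} = \left(\left(-40 - 14\right) - 20\right)^{2} = \left(-54 - 20\right)^{2} = \left(-74\right)^{2} = 5476$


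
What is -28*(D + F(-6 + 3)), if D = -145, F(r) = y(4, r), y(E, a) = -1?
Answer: 4088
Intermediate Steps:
F(r) = -1
-28*(D + F(-6 + 3)) = -28*(-145 - 1) = -28*(-146) = 4088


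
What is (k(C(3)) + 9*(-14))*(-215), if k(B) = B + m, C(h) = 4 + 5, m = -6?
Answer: 26445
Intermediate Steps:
C(h) = 9
k(B) = -6 + B (k(B) = B - 6 = -6 + B)
(k(C(3)) + 9*(-14))*(-215) = ((-6 + 9) + 9*(-14))*(-215) = (3 - 126)*(-215) = -123*(-215) = 26445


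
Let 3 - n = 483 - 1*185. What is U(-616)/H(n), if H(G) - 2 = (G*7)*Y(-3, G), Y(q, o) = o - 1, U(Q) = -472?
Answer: -236/305621 ≈ -0.00077220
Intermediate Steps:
Y(q, o) = -1 + o
n = -295 (n = 3 - (483 - 1*185) = 3 - (483 - 185) = 3 - 1*298 = 3 - 298 = -295)
H(G) = 2 + 7*G*(-1 + G) (H(G) = 2 + (G*7)*(-1 + G) = 2 + (7*G)*(-1 + G) = 2 + 7*G*(-1 + G))
U(-616)/H(n) = -472/(2 + 7*(-295)*(-1 - 295)) = -472/(2 + 7*(-295)*(-296)) = -472/(2 + 611240) = -472/611242 = -472*1/611242 = -236/305621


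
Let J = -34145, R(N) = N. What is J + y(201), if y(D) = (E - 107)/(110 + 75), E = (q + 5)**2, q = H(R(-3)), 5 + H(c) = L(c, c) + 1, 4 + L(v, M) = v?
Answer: -6316896/185 ≈ -34145.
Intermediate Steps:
L(v, M) = -4 + v
H(c) = -8 + c (H(c) = -5 + ((-4 + c) + 1) = -5 + (-3 + c) = -8 + c)
q = -11 (q = -8 - 3 = -11)
E = 36 (E = (-11 + 5)**2 = (-6)**2 = 36)
y(D) = -71/185 (y(D) = (36 - 107)/(110 + 75) = -71/185)
J + y(201) = -34145 - 71/185 = -6316896/185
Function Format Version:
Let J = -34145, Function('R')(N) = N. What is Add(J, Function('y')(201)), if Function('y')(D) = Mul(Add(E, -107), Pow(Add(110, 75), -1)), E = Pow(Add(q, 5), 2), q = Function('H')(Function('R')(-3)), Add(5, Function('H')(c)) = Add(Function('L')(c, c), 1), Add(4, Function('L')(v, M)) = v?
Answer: Rational(-6316896, 185) ≈ -34145.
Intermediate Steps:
Function('L')(v, M) = Add(-4, v)
Function('H')(c) = Add(-8, c) (Function('H')(c) = Add(-5, Add(Add(-4, c), 1)) = Add(-5, Add(-3, c)) = Add(-8, c))
q = -11 (q = Add(-8, -3) = -11)
E = 36 (E = Pow(Add(-11, 5), 2) = Pow(-6, 2) = 36)
Function('y')(D) = Rational(-71, 185) (Function('y')(D) = Mul(Add(36, -107), Pow(Add(110, 75), -1)) = Mul(-71, Pow(185, -1)) = Mul(-71, Rational(1, 185)) = Rational(-71, 185))
Add(J, Function('y')(201)) = Add(-34145, Rational(-71, 185)) = Rational(-6316896, 185)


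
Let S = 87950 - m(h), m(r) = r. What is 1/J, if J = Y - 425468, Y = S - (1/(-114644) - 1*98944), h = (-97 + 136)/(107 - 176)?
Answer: -2636812/629073295693 ≈ -4.1916e-6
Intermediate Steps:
h = -13/23 (h = 39/(-69) = 39*(-1/69) = -13/23 ≈ -0.56522)
S = 2022863/23 (S = 87950 - 1*(-13/23) = 87950 + 13/23 = 2022863/23 ≈ 87951.)
Y = 492805832323/2636812 (Y = 2022863/23 - (1/(-114644) - 1*98944) = 2022863/23 - (-1/114644 - 98944) = 2022863/23 - 1*(-11343335937/114644) = 2022863/23 + 11343335937/114644 = 492805832323/2636812 ≈ 1.8689e+5)
J = -629073295693/2636812 (J = 492805832323/2636812 - 425468 = -629073295693/2636812 ≈ -2.3857e+5)
1/J = 1/(-629073295693/2636812) = -2636812/629073295693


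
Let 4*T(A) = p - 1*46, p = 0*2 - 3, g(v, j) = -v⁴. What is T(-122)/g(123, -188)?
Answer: 49/915546564 ≈ 5.3520e-8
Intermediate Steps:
p = -3 (p = 0 - 3 = -3)
T(A) = -49/4 (T(A) = (-3 - 1*46)/4 = (-3 - 46)/4 = (¼)*(-49) = -49/4)
T(-122)/g(123, -188) = -49/(4*((-1*123⁴))) = -49/(4*((-1*228886641))) = -49/4/(-228886641) = -49/4*(-1/228886641) = 49/915546564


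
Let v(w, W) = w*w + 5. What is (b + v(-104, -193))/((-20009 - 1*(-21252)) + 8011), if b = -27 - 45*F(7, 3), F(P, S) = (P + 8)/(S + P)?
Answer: 21453/18508 ≈ 1.1591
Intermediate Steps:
F(P, S) = (8 + P)/(P + S)
v(w, W) = 5 + w² (v(w, W) = w² + 5 = 5 + w²)
b = -189/2 (b = -27 - 45*(8 + 7)/(7 + 3) = -27 - 45*15/10 = -27 - 9*15/2 = -27 - 45*3/2 = -27 - 135/2 = -189/2 ≈ -94.500)
(b + v(-104, -193))/((-20009 - 1*(-21252)) + 8011) = (-189/2 + (5 + (-104)²))/((-20009 - 1*(-21252)) + 8011) = (-189/2 + (5 + 10816))/((-20009 + 21252) + 8011) = (-189/2 + 10821)/(1243 + 8011) = (21453/2)/9254 = (21453/2)*(1/9254) = 21453/18508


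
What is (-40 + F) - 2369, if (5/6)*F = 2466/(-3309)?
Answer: -13290567/5515 ≈ -2409.9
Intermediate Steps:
F = -4932/5515 (F = 6*(2466/(-3309))/5 = 6*(2466*(-1/3309))/5 = (6/5)*(-822/1103) = -4932/5515 ≈ -0.89429)
(-40 + F) - 2369 = (-40 - 4932/5515) - 2369 = -225532/5515 - 2369 = -13290567/5515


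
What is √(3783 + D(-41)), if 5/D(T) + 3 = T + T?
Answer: √1093270/17 ≈ 61.506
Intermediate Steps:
D(T) = 5/(-3 + 2*T) (D(T) = 5/(-3 + (T + T)) = 5/(-3 + 2*T))
√(3783 + D(-41)) = √(3783 + 5/(-3 + 2*(-41))) = √(3783 + 5/(-3 - 82)) = √(3783 + 5/(-85)) = √(3783 + 5*(-1/85)) = √(3783 - 1/17) = √(64310/17) = √1093270/17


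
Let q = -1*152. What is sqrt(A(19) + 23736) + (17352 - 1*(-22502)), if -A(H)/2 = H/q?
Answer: 39854 + sqrt(94945)/2 ≈ 40008.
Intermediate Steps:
q = -152
A(H) = H/76 (A(H) = -2*H/(-152) = -2*H*(-1)/152 = -(-1)*H/76 = H/76)
sqrt(A(19) + 23736) + (17352 - 1*(-22502)) = sqrt((1/76)*19 + 23736) + (17352 - 1*(-22502)) = sqrt(1/4 + 23736) + (17352 + 22502) = sqrt(94945/4) + 39854 = sqrt(94945)/2 + 39854 = 39854 + sqrt(94945)/2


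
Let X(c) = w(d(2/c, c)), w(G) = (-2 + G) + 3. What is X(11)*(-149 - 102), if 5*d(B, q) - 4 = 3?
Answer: -3012/5 ≈ -602.40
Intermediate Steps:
d(B, q) = 7/5 (d(B, q) = ⅘ + (⅕)*3 = ⅘ + ⅗ = 7/5)
w(G) = 1 + G
X(c) = 12/5 (X(c) = 1 + 7/5 = 12/5)
X(11)*(-149 - 102) = 12*(-149 - 102)/5 = (12/5)*(-251) = -3012/5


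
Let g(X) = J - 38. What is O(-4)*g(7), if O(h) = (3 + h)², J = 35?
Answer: -3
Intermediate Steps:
g(X) = -3 (g(X) = 35 - 38 = -3)
O(-4)*g(7) = (3 - 4)²*(-3) = (-1)²*(-3) = 1*(-3) = -3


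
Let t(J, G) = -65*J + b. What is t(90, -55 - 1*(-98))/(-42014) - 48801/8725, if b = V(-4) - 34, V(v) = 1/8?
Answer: -15991907237/2932577200 ≈ -5.4532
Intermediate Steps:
V(v) = ⅛
b = -271/8 (b = ⅛ - 34 = -271/8 ≈ -33.875)
t(J, G) = -271/8 - 65*J (t(J, G) = -65*J - 271/8 = -271/8 - 65*J)
t(90, -55 - 1*(-98))/(-42014) - 48801/8725 = (-271/8 - 65*90)/(-42014) - 48801/8725 = (-271/8 - 5850)*(-1/42014) - 48801*1/8725 = -47071/8*(-1/42014) - 48801/8725 = 47071/336112 - 48801/8725 = -15991907237/2932577200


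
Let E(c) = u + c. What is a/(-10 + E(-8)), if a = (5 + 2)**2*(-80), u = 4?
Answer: 280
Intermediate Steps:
E(c) = 4 + c
a = -3920 (a = 7**2*(-80) = 49*(-80) = -3920)
a/(-10 + E(-8)) = -3920/(-10 + (4 - 8)) = -3920/(-10 - 4) = -3920/(-14) = -1/14*(-3920) = 280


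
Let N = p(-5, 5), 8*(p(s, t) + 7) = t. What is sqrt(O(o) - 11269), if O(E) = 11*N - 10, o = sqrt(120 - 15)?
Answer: I*sqrt(181586)/4 ≈ 106.53*I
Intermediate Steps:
p(s, t) = -7 + t/8
N = -51/8 (N = -7 + (1/8)*5 = -7 + 5/8 = -51/8 ≈ -6.3750)
o = sqrt(105) ≈ 10.247
O(E) = -641/8 (O(E) = 11*(-51/8) - 10 = -561/8 - 10 = -641/8)
sqrt(O(o) - 11269) = sqrt(-641/8 - 11269) = sqrt(-90793/8) = I*sqrt(181586)/4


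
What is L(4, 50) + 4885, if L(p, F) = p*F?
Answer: 5085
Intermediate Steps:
L(p, F) = F*p
L(4, 50) + 4885 = 50*4 + 4885 = 200 + 4885 = 5085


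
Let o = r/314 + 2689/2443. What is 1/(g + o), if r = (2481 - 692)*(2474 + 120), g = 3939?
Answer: 383551/7179803081 ≈ 5.3421e-5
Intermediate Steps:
r = 4640666 (r = 1789*2594 = 4640666)
o = 5668995692/383551 (o = 4640666/314 + 2689/2443 = 4640666*(1/314) + 2689*(1/2443) = 2320333/157 + 2689/2443 = 5668995692/383551 ≈ 14780.)
1/(g + o) = 1/(3939 + 5668995692/383551) = 1/(7179803081/383551) = 383551/7179803081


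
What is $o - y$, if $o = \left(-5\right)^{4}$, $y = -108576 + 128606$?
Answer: $-19405$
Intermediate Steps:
$y = 20030$
$o = 625$
$o - y = 625 - 20030 = -19405$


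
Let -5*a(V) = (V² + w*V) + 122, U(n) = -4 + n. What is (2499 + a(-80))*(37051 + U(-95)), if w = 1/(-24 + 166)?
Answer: 15672193096/355 ≈ 4.4147e+7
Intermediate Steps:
w = 1/142 ≈ 0.0070423
a(V) = -122/5 - V²/5 - V/710 (a(V) = -((V² + V/142) + 122)/5 = -(122 + V² + V/142)/5 = -122/5 - V²/5 - V/710)
(2499 + a(-80))*(37051 + U(-95)) = (2499 + (-122/5 - ⅕*(-80)² - 1/710*(-80)))*(37051 + (-4 - 95)) = (2499 + (-122/5 - ⅕*6400 + 8/71))*(37051 - 99) = (2499 + (-122/5 - 1280 + 8/71))*36952 = (2499 - 463022/355)*36952 = (424123/355)*36952 = 15672193096/355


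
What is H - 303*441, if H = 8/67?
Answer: -8952733/67 ≈ -1.3362e+5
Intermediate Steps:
H = 8/67 (H = 8*(1/67) = 8/67 ≈ 0.11940)
H - 303*441 = 8/67 - 303*441 = 8/67 - 133623 = -8952733/67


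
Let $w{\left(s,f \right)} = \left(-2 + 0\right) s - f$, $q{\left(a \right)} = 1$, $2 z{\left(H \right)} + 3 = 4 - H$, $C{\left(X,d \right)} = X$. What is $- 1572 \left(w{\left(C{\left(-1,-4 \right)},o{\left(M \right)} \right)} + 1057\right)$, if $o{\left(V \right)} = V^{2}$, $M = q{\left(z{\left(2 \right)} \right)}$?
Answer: $-1663176$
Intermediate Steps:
$z{\left(H \right)} = \frac{1}{2} - \frac{H}{2}$ ($z{\left(H \right)} = - \frac{3}{2} + \frac{4 - H}{2} = - \frac{3}{2} - \left(-2 + \frac{H}{2}\right) = \frac{1}{2} - \frac{H}{2}$)
$M = 1$
$w{\left(s,f \right)} = - f - 2 s$ ($w{\left(s,f \right)} = - 2 s - f = - f - 2 s$)
$- 1572 \left(w{\left(C{\left(-1,-4 \right)},o{\left(M \right)} \right)} + 1057\right) = - 1572 \left(\left(- 1^{2} - -2\right) + 1057\right) = - 1572 \left(\left(\left(-1\right) 1 + 2\right) + 1057\right) = - 1572 \left(\left(-1 + 2\right) + 1057\right) = - 1572 \left(1 + 1057\right) = \left(-1572\right) 1058 = -1663176$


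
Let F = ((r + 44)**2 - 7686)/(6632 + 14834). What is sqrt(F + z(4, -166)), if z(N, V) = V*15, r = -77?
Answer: I*sqrt(1147506609642)/21466 ≈ 49.903*I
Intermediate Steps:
z(N, V) = 15*V
F = -6597/21466 (F = ((-77 + 44)**2 - 7686)/(6632 + 14834) = ((-33)**2 - 7686)/21466 = (1089 - 7686)*(1/21466) = -6597*1/21466 = -6597/21466 ≈ -0.30732)
sqrt(F + z(4, -166)) = sqrt(-6597/21466 + 15*(-166)) = sqrt(-6597/21466 - 2490) = sqrt(-53456937/21466) = I*sqrt(1147506609642)/21466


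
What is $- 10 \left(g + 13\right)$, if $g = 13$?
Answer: $-260$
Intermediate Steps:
$- 10 \left(g + 13\right) = - 10 \left(13 + 13\right) = \left(-10\right) 26 = -260$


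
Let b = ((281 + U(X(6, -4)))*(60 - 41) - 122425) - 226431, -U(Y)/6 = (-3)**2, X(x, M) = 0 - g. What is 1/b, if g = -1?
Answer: -1/344543 ≈ -2.9024e-6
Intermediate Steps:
X(x, M) = 1 (X(x, M) = 0 - 1*(-1) = 0 + 1 = 1)
U(Y) = -54 (U(Y) = -6*(-3)**2 = -6*9 = -54)
b = -344543 (b = ((281 - 54)*(60 - 41) - 122425) - 226431 = (227*19 - 122425) - 226431 = (4313 - 122425) - 226431 = -118112 - 226431 = -344543)
1/b = 1/(-344543) = -1/344543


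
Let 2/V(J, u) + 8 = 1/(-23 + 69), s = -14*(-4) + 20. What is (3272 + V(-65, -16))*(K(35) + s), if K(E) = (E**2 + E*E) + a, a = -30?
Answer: 2997027072/367 ≈ 8.1663e+6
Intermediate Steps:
s = 76 (s = 56 + 20 = 76)
V(J, u) = -92/367 (V(J, u) = 2/(-8 + 1/(-23 + 69)) = 2/(-8 + 1/46) = 2/(-367/46) = 2*(-46/367) = -92/367)
K(E) = -30 + 2*E**2 (K(E) = (E**2 + E*E) - 30 = (E**2 + E**2) - 30 = 2*E**2 - 30 = -30 + 2*E**2)
(3272 + V(-65, -16))*(K(35) + s) = (3272 - 92/367)*((-30 + 2*35**2) + 76) = 1200732*((-30 + 2*1225) + 76)/367 = 1200732*((-30 + 2450) + 76)/367 = 1200732*(2420 + 76)/367 = (1200732/367)*2496 = 2997027072/367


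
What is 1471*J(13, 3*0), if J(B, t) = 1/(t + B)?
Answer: 1471/13 ≈ 113.15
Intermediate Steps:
J(B, t) = 1/(B + t)
1471*J(13, 3*0) = 1471/(13 + 3*0) = 1471/(13 + 0) = 1471/13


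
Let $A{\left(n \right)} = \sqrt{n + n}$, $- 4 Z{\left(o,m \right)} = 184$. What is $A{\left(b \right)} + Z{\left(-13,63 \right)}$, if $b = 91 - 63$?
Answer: $-46 + 2 \sqrt{14} \approx -38.517$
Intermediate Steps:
$Z{\left(o,m \right)} = -46$ ($Z{\left(o,m \right)} = \left(- \frac{1}{4}\right) 184 = -46$)
$b = 28$ ($b = 91 - 63 = 28$)
$A{\left(n \right)} = \sqrt{2} \sqrt{n}$ ($A{\left(n \right)} = \sqrt{2 n} = \sqrt{2} \sqrt{n}$)
$A{\left(b \right)} + Z{\left(-13,63 \right)} = \sqrt{2} \sqrt{28} - 46 = \sqrt{2} \cdot 2 \sqrt{7} - 46 = 2 \sqrt{14} - 46 = -46 + 2 \sqrt{14}$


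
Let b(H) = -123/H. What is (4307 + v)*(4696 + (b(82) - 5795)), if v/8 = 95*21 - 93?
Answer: -42970123/2 ≈ -2.1485e+7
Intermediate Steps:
v = 15216 (v = 8*(95*21 - 93) = 8*(1995 - 93) = 8*1902 = 15216)
(4307 + v)*(4696 + (b(82) - 5795)) = (4307 + 15216)*(4696 + (-123/82 - 5795)) = 19523*(4696 + (-123*1/82 - 5795)) = 19523*(4696 + (-3/2 - 5795)) = 19523*(4696 - 11593/2) = 19523*(-2201/2) = -42970123/2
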